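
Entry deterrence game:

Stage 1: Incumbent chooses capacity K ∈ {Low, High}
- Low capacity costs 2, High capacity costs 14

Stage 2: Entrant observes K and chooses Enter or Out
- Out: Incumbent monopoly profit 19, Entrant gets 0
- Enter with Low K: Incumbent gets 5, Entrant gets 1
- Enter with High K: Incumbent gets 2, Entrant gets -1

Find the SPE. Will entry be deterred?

SPE: (High, Enter|Low, Out|High); Entry deterred. Incumbent net profit = 5

Work:
After Low K: Entrant enters (1 > 0)
After High K: Entrant stays out (-1 < 0)
Incumbent: Low → 5−2=3, High → 19−14=5
Incumbent chooses High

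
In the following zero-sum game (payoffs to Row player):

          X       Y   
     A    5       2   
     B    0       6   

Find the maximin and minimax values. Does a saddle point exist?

Maximin = 2, Minimax = 5, Saddle: False

Work:
Row minimums: [2, 0] → maximin = 2
Column maximums: [5, 6] → minimax = 5
No saddle point (maximin ≠ minimax). Mixed strategy needed.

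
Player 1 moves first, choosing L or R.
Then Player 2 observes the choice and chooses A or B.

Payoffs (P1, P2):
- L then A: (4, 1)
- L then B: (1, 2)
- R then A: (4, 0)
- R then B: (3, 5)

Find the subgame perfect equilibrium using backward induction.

P1 plays R, P2 plays B after L and B after R; Payoff (3, 5)

Work:
Backward induction:
After L: P2 chooses B → P1 gets 1
After R: P2 chooses B → P1 gets 3
P1 chooses R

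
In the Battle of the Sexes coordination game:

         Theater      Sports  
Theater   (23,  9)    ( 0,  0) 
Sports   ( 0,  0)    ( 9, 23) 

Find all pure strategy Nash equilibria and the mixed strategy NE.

Pure NE: (Theater, Theater) and (Sports, Sports); Mixed NE: p = 0.7188, q = 0.2812

Work:
Check pure NE:
(Theater, Theater): (23, 9) - no unilateral deviation beneficial
(Sports, Sports): (9, 23) - no unilateral deviation beneficial
Mixed NE: P1 plays Theater with p = 0.7188, P2 plays Theater with q = 0.2812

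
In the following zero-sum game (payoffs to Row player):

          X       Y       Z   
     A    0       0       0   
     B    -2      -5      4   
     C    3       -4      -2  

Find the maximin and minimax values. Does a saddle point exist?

Maximin = 0, Minimax = 0, Saddle: True

Work:
Row minimums: [0, -5, -4] → maximin = 0
Column maximums: [3, 0, 4] → minimax = 0
Saddle point exists! Game value = 0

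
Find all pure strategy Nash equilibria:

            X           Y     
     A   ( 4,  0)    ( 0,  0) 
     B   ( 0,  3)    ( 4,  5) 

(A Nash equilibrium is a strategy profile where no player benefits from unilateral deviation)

Nash equilibrium: (A, X), (B, Y)

Work:
Best responses:
  P1 vs X: payoffs [4, 0] → best response A (payoff 4)
  P1 vs Y: payoffs [0, 4] → best response B (payoff 4)
  P2 vs A: payoffs [0, 0] → best response X/Y (payoff 0)
  P2 vs B: payoffs [3, 5] → best response Y (payoff 5)
Mutual best responses: (A,X), (B,Y) → Nash equilibria.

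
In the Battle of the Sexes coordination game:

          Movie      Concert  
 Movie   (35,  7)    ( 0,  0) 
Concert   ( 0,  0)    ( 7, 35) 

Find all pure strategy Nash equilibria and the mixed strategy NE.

Pure NE: (Movie, Movie) and (Concert, Concert); Mixed NE: p = 0.8333, q = 0.1667

Work:
Check pure NE:
(Movie, Movie): (35, 7) - no unilateral deviation beneficial
(Concert, Concert): (7, 35) - no unilateral deviation beneficial
Mixed NE: P1 plays Movie with p = 0.8333, P2 plays Movie with q = 0.1667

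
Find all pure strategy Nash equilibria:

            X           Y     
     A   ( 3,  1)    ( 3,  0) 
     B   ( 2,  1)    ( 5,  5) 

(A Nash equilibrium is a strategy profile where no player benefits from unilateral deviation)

Nash equilibrium: (A, X), (B, Y)

Work:
Best responses:
  P1 vs X: payoffs [3, 2] → best response A (payoff 3)
  P1 vs Y: payoffs [3, 5] → best response B (payoff 5)
  P2 vs A: payoffs [1, 0] → best response X (payoff 1)
  P2 vs B: payoffs [1, 5] → best response Y (payoff 5)
Mutual best responses: (A,X), (B,Y) → Nash equilibria.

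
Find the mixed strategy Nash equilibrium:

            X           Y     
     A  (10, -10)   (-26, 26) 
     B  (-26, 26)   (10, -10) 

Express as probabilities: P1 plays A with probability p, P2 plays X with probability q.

p = 0.5, q = 0.5

Work:
Find probabilities that make opponent indifferent:
P2 chooses q to make P1 indifferent between A and B
P1 chooses p to make P2 indifferent between X and Y
Mixed NE: P1 plays (A: 0.5, B: 0.5), P2 plays (X: 0.5, Y: 0.5)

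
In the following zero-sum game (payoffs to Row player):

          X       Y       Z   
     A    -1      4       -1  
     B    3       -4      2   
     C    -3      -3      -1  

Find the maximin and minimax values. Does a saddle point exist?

Maximin = -1, Minimax = 2, Saddle: False

Work:
Row minimums: [-1, -4, -3] → maximin = -1
Column maximums: [3, 4, 2] → minimax = 2
No saddle point (maximin ≠ minimax). Mixed strategy needed.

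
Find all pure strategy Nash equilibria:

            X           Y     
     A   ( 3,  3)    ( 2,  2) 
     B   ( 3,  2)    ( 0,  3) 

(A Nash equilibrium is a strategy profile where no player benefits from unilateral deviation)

Nash equilibrium: (A, X)

Work:
Best responses:
  P1 vs X: payoffs [3, 3] → best response A/B (payoff 3)
  P1 vs Y: payoffs [2, 0] → best response A (payoff 2)
  P2 vs A: payoffs [3, 2] → best response X (payoff 3)
  P2 vs B: payoffs [2, 3] → best response Y (payoff 3)
Mutual best responses: (A,X) → Nash equilibria.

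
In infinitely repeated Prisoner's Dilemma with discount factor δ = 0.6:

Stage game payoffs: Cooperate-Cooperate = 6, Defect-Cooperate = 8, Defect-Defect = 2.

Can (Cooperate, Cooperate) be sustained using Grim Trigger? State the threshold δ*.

δ* = 0.3333; since δ = 0.6 ≥ 0.3333, cooperation can be sustained

Work:
For Grim Trigger:
Cooperate forever: 6/(1-δ)
Defect then punished: 8 + 2·δ/(1-δ)
Need: 6/(1-δ) ≥ 8 + 2·δ/(1-δ)
Solving: δ ≥ (T-R)/(T-P) = (8-6)/(8-2) = 0.3333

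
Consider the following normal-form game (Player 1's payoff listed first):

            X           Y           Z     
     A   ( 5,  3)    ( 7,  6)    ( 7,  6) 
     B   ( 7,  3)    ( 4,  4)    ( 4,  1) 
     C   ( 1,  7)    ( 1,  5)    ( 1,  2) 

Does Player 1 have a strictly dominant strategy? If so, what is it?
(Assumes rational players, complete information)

No strictly dominant strategy exists for Player 1

Work:
A strategy strictly dominates another if it gives a strictly higher payoff against every opponent action. Compare each pair of P1's strategies column-by-column:
  A vs B: [5 vs 7, 7 vs 4, 7 vs 4] → A does not strictly dominate B (column X: 5 ≤ 7)
  A vs C: [5 vs 1, 7 vs 1, 7 vs 1] → A strictly dominates C
  B vs A: [7 vs 5, 4 vs 7, 4 vs 7] → B does not strictly dominate A (column Y: 4 ≤ 7)
  B vs C: [7 vs 1, 4 vs 1, 4 vs 1] → B strictly dominates C
  C vs A: [1 vs 5, 1 vs 7, 1 vs 7] → C does not strictly dominate A (column X: 1 ≤ 5)
  C vs B: [1 vs 7, 1 vs 4, 1 vs 4] → C does not strictly dominate B (column X: 1 ≤ 7)
No single strategy strictly dominates all others → no strictly dominant strategy.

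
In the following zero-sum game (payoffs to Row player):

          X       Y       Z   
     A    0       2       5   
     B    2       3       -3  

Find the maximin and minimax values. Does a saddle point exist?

Maximin = 0, Minimax = 2, Saddle: False

Work:
Row minimums: [0, -3] → maximin = 0
Column maximums: [2, 3, 5] → minimax = 2
No saddle point (maximin ≠ minimax). Mixed strategy needed.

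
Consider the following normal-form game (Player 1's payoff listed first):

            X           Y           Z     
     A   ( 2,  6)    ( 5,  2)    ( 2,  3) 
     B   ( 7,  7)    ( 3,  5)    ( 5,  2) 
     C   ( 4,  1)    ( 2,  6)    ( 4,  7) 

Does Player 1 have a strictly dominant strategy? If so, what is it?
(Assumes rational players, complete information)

No strictly dominant strategy exists for Player 1

Work:
A strategy strictly dominates another if it gives a strictly higher payoff against every opponent action. Compare each pair of P1's strategies column-by-column:
  A vs B: [2 vs 7, 5 vs 3, 2 vs 5] → A does not strictly dominate B (column X: 2 ≤ 7)
  A vs C: [2 vs 4, 5 vs 2, 2 vs 4] → A does not strictly dominate C (column X: 2 ≤ 4)
  B vs A: [7 vs 2, 3 vs 5, 5 vs 2] → B does not strictly dominate A (column Y: 3 ≤ 5)
  B vs C: [7 vs 4, 3 vs 2, 5 vs 4] → B strictly dominates C
  C vs A: [4 vs 2, 2 vs 5, 4 vs 2] → C does not strictly dominate A (column Y: 2 ≤ 5)
  C vs B: [4 vs 7, 2 vs 3, 4 vs 5] → C does not strictly dominate B (column X: 4 ≤ 7)
No single strategy strictly dominates all others → no strictly dominant strategy.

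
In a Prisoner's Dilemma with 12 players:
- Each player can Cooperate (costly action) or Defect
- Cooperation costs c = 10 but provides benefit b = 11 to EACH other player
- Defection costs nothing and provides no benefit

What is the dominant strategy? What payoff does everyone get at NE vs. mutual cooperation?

Dominant: Defect; NE payoff = 0; Coop payoff = 111

Work:
Defect dominates (saves cost c = 10, benefit to others is external)
NE: All defect → everyone gets 0
If all cooperate: each receives (11)×11 - 10 = 111
Social dilemma: 111 > 0 but NE gives 0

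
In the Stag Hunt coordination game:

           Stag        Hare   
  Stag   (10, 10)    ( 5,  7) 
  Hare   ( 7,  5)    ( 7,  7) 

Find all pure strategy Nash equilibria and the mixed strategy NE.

Pure NE: (Stag, Stag) and (Hare, Hare); Mixed NE: p = 0.4, q = 0.4

Work:
Check pure NE:
(Stag, Stag): (10, 10) - no unilateral deviation beneficial
(Hare, Hare): (7, 7) - no unilateral deviation beneficial
Mixed NE: P1 plays Stag with p = 0.4, P2 plays Stag with q = 0.4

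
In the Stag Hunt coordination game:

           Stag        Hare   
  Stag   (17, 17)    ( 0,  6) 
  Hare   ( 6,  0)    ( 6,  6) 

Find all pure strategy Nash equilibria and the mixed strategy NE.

Pure NE: (Stag, Stag) and (Hare, Hare); Mixed NE: p = 0.3529, q = 0.3529

Work:
Check pure NE:
(Stag, Stag): (17, 17) - no unilateral deviation beneficial
(Hare, Hare): (6, 6) - no unilateral deviation beneficial
Mixed NE: P1 plays Stag with p = 0.3529, P2 plays Stag with q = 0.3529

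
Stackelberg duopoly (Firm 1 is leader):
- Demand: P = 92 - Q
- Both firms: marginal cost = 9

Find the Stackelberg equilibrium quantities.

q₁* (leader) = 41.5, q₂* (follower) = 20.75

Work:
Follower's reaction: q₂ = (a - c - q₁)/2
Leader substitutes: π₁ = q₁·(a - q₁ - (a-c-q₁)/2 - c)
FOC: q₁* = (92 - 9)/2 = 41.50
Then: q₂* = (92 - 9 - 41.5)/2 = 20.75
Leader has first-mover advantage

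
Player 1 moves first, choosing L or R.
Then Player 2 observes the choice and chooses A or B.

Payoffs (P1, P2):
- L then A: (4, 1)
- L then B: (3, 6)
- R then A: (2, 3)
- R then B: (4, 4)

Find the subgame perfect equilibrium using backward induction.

P1 plays R, P2 plays B after L and B after R; Payoff (4, 4)

Work:
Backward induction:
After L: P2 chooses B → P1 gets 3
After R: P2 chooses B → P1 gets 4
P1 chooses R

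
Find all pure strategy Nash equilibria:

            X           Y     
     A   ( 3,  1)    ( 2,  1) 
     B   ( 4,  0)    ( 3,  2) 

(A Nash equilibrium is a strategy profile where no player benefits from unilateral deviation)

Nash equilibrium: (B, Y)

Work:
Best responses:
  P1 vs X: payoffs [3, 4] → best response B (payoff 4)
  P1 vs Y: payoffs [2, 3] → best response B (payoff 3)
  P2 vs A: payoffs [1, 1] → best response X/Y (payoff 1)
  P2 vs B: payoffs [0, 2] → best response Y (payoff 2)
Mutual best responses: (B,Y) → Nash equilibria.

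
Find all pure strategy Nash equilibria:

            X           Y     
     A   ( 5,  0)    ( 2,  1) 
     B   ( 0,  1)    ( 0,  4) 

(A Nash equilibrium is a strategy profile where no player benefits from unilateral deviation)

Nash equilibrium: (A, Y)

Work:
Best responses:
  P1 vs X: payoffs [5, 0] → best response A (payoff 5)
  P1 vs Y: payoffs [2, 0] → best response A (payoff 2)
  P2 vs A: payoffs [0, 1] → best response Y (payoff 1)
  P2 vs B: payoffs [1, 4] → best response Y (payoff 4)
Mutual best responses: (A,Y) → Nash equilibria.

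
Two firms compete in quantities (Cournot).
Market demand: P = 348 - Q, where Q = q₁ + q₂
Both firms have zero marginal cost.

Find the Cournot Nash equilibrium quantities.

q₁* = q₂* = 116.0; P* = 116.0

Work:
Profit: π_i = P·q_i = (a - q_i - q_j)·q_i
FOC: ∂π_i/∂q_i = a - 2q_i - q_j = 0
Reaction function: q_i = (348 - q_j)/2
Symmetry: q* = 348/3 = 116.0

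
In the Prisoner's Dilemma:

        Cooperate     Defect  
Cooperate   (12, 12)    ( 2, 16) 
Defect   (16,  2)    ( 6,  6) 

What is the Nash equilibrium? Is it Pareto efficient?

(Defect, Defect) is NE; not Pareto efficient

Work:
Defect dominates Cooperate for both players:
If P2 cooperates: Defect (16) > Cooperate (12)
If P2 defects: Defect (6) > Cooperate (2)
NE: (Defect, Defect) with payoff (6, 6)
But (Cooperate, Cooperate) = (12, 12) Pareto dominates (6, 6)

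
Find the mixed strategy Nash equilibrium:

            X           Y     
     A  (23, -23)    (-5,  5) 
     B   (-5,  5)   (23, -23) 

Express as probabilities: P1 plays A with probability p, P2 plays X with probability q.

p = 0.5, q = 0.5

Work:
Find probabilities that make opponent indifferent:
P2 chooses q to make P1 indifferent between A and B
P1 chooses p to make P2 indifferent between X and Y
Mixed NE: P1 plays (A: 0.5, B: 0.5), P2 plays (X: 0.5, Y: 0.5)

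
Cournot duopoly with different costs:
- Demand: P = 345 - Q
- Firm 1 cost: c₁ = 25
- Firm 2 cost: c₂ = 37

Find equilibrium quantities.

q₁* = 110.67, q₂* = 98.67

Work:
Reaction: q₁ = (345 - 25 - q₂)/2
Reaction: q₂ = (345 - 37 - q₁)/2
Solve simultaneously:
q₁* = (345 - 2×25 + 37)/3 = 110.67
q₂* = (345 - 2×37 + 25)/3 = 98.67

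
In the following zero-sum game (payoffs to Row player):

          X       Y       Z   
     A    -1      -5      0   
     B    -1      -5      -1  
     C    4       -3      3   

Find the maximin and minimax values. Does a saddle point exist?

Maximin = -3, Minimax = -3, Saddle: True

Work:
Row minimums: [-5, -5, -3] → maximin = -3
Column maximums: [4, -3, 3] → minimax = -3
Saddle point exists! Game value = -3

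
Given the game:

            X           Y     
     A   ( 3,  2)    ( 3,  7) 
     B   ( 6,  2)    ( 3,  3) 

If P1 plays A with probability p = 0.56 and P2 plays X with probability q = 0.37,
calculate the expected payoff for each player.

E[P1] = 3.4884, E[P2] = 4.0412

Work:
E[P1] = p·q·π₁(A,X) + p·(1-q)·π₁(A,Y) + (1-p)·q·π₁(B,X) + (1-p)·(1-q)·π₁(B,Y)
= 0.56·0.37·3 + 0.56·0.63·3 + 0.44·0.37·6 + 0.44·0.63·3
= 3.4884

E[P2] = 4.0412 (similar calculation)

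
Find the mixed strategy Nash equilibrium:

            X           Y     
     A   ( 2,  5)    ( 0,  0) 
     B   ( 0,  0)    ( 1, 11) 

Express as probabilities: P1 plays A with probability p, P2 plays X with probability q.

p = 0.6875, q = 0.3333

Work:
Find probabilities that make opponent indifferent:
P2 chooses q to make P1 indifferent between A and B
P1 chooses p to make P2 indifferent between X and Y
Mixed NE: P1 plays (A: 0.6875, B: 0.3125), P2 plays (X: 0.3333, Y: 0.6667)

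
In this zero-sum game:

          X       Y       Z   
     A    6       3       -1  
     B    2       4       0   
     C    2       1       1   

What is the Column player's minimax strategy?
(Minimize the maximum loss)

Column should play Z, value = 1

Work:
Column player minimizes Row's maximum payoff:
Column X: max payoff to Row = 6
Column Y: max payoff to Row = 4
Column Z: max payoff to Row = 1
Minimum is 1, achieved by column Z.
Minimax strategy: Z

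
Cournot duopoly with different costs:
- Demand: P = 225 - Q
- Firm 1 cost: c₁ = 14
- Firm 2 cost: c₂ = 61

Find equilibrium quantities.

q₁* = 86.0, q₂* = 39.0

Work:
Reaction: q₁ = (225 - 14 - q₂)/2
Reaction: q₂ = (225 - 61 - q₁)/2
Solve simultaneously:
q₁* = (225 - 2×14 + 61)/3 = 86.0
q₂* = (225 - 2×61 + 14)/3 = 39.0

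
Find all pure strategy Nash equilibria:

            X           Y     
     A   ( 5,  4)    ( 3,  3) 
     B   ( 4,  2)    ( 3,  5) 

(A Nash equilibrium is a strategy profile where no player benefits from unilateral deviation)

Nash equilibrium: (A, X), (B, Y)

Work:
Best responses:
  P1 vs X: payoffs [5, 4] → best response A (payoff 5)
  P1 vs Y: payoffs [3, 3] → best response A/B (payoff 3)
  P2 vs A: payoffs [4, 3] → best response X (payoff 4)
  P2 vs B: payoffs [2, 5] → best response Y (payoff 5)
Mutual best responses: (A,X), (B,Y) → Nash equilibria.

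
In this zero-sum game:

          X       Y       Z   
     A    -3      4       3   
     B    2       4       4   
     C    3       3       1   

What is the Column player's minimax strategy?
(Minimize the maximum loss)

Column should play X, value = 3

Work:
Column player minimizes Row's maximum payoff:
Column X: max payoff to Row = 3
Column Y: max payoff to Row = 4
Column Z: max payoff to Row = 4
Minimum is 3, achieved by column X.
Minimax strategy: X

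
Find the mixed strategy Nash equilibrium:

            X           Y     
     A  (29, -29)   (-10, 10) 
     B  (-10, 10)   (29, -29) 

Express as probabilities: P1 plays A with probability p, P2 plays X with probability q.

p = 0.5, q = 0.5

Work:
Find probabilities that make opponent indifferent:
P2 chooses q to make P1 indifferent between A and B
P1 chooses p to make P2 indifferent between X and Y
Mixed NE: P1 plays (A: 0.5, B: 0.5), P2 plays (X: 0.5, Y: 0.5)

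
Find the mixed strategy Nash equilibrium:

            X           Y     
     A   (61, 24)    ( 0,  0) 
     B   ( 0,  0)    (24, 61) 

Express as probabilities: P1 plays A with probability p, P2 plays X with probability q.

p = 0.7176, q = 0.2824

Work:
Find probabilities that make opponent indifferent:
P2 chooses q to make P1 indifferent between A and B
P1 chooses p to make P2 indifferent between X and Y
Mixed NE: P1 plays (A: 0.7176, B: 0.2824), P2 plays (X: 0.2824, Y: 0.7176)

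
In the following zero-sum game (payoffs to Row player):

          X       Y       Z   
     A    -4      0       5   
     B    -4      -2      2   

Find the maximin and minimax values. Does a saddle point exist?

Maximin = -4, Minimax = -4, Saddle: True

Work:
Row minimums: [-4, -4] → maximin = -4
Column maximums: [-4, 0, 5] → minimax = -4
Saddle point exists! Game value = -4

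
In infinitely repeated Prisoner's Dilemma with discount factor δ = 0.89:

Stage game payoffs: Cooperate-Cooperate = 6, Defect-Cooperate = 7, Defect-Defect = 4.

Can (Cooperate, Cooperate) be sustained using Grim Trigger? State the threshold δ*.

δ* = 0.3333; since δ = 0.89 ≥ 0.3333, cooperation can be sustained

Work:
For Grim Trigger:
Cooperate forever: 6/(1-δ)
Defect then punished: 7 + 4·δ/(1-δ)
Need: 6/(1-δ) ≥ 7 + 4·δ/(1-δ)
Solving: δ ≥ (T-R)/(T-P) = (7-6)/(7-4) = 0.3333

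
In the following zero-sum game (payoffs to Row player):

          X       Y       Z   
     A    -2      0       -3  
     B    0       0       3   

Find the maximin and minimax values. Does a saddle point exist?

Maximin = 0, Minimax = 0, Saddle: True

Work:
Row minimums: [-3, 0] → maximin = 0
Column maximums: [0, 0, 3] → minimax = 0
Saddle point exists! Game value = 0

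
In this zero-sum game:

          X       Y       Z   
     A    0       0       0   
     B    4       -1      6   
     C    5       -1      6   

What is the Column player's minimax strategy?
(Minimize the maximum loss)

Column should play Y, value = 0

Work:
Column player minimizes Row's maximum payoff:
Column X: max payoff to Row = 5
Column Y: max payoff to Row = 0
Column Z: max payoff to Row = 6
Minimum is 0, achieved by column Y.
Minimax strategy: Y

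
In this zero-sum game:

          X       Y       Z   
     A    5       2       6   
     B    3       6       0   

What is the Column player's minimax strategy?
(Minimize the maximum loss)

Column should play X, value = 5

Work:
Column player minimizes Row's maximum payoff:
Column X: max payoff to Row = 5
Column Y: max payoff to Row = 6
Column Z: max payoff to Row = 6
Minimum is 5, achieved by column X.
Minimax strategy: X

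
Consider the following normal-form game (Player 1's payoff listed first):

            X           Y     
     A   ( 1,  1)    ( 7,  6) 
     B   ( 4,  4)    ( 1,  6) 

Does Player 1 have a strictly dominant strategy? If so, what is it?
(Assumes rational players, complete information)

No strictly dominant strategy exists for Player 1

Work:
A strategy strictly dominates another if it gives a strictly higher payoff against every opponent action. Compare each pair of P1's strategies column-by-column:
  A vs B: [1 vs 4, 7 vs 1] → A does not strictly dominate B (column X: 1 ≤ 4)
  B vs A: [4 vs 1, 1 vs 7] → B does not strictly dominate A (column Y: 1 ≤ 7)
No single strategy strictly dominates all others → no strictly dominant strategy.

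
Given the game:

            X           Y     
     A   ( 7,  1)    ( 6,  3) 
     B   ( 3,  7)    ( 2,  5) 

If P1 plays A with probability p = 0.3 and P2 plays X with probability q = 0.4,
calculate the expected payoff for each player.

E[P1] = 3.6, E[P2] = 4.72

Work:
E[P1] = p·q·π₁(A,X) + p·(1-q)·π₁(A,Y) + (1-p)·q·π₁(B,X) + (1-p)·(1-q)·π₁(B,Y)
= 0.3·0.4·7 + 0.3·0.6·6 + 0.7·0.4·3 + 0.7·0.6·2
= 3.6

E[P2] = 4.72 (similar calculation)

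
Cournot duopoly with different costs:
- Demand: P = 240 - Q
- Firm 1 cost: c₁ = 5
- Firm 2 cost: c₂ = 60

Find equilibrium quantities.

q₁* = 96.67, q₂* = 41.67

Work:
Reaction: q₁ = (240 - 5 - q₂)/2
Reaction: q₂ = (240 - 60 - q₁)/2
Solve simultaneously:
q₁* = (240 - 2×5 + 60)/3 = 96.67
q₂* = (240 - 2×60 + 5)/3 = 41.67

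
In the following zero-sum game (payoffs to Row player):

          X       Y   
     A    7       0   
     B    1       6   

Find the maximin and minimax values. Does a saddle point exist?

Maximin = 1, Minimax = 6, Saddle: False

Work:
Row minimums: [0, 1] → maximin = 1
Column maximums: [7, 6] → minimax = 6
No saddle point (maximin ≠ minimax). Mixed strategy needed.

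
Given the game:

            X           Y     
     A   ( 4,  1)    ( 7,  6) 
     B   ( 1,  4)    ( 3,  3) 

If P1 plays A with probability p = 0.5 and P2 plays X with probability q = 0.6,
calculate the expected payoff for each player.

E[P1] = 3.5, E[P2] = 3.3

Work:
E[P1] = p·q·π₁(A,X) + p·(1-q)·π₁(A,Y) + (1-p)·q·π₁(B,X) + (1-p)·(1-q)·π₁(B,Y)
= 0.5·0.6·4 + 0.5·0.4·7 + 0.5·0.6·1 + 0.5·0.4·3
= 3.5

E[P2] = 3.3 (similar calculation)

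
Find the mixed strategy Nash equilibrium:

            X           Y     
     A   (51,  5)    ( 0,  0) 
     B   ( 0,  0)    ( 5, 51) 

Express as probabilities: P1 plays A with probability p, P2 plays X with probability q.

p = 0.9107, q = 0.0893

Work:
Find probabilities that make opponent indifferent:
P2 chooses q to make P1 indifferent between A and B
P1 chooses p to make P2 indifferent between X and Y
Mixed NE: P1 plays (A: 0.9107, B: 0.0893), P2 plays (X: 0.0893, Y: 0.9107)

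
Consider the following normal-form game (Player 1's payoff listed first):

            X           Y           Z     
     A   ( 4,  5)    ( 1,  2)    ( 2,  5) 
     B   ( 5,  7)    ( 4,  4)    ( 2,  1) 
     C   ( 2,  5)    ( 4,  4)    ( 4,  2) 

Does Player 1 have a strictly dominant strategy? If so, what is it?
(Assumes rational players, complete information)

No strictly dominant strategy exists for Player 1

Work:
A strategy strictly dominates another if it gives a strictly higher payoff against every opponent action. Compare each pair of P1's strategies column-by-column:
  A vs B: [4 vs 5, 1 vs 4, 2 vs 2] → A does not strictly dominate B (column X: 4 ≤ 5)
  A vs C: [4 vs 2, 1 vs 4, 2 vs 4] → A does not strictly dominate C (column Y: 1 ≤ 4)
  B vs A: [5 vs 4, 4 vs 1, 2 vs 2] → B does not strictly dominate A (column Z: 2 ≤ 2)
  B vs C: [5 vs 2, 4 vs 4, 2 vs 4] → B does not strictly dominate C (column Y: 4 ≤ 4)
  C vs A: [2 vs 4, 4 vs 1, 4 vs 2] → C does not strictly dominate A (column X: 2 ≤ 4)
  C vs B: [2 vs 5, 4 vs 4, 4 vs 2] → C does not strictly dominate B (column X: 2 ≤ 5)
No single strategy strictly dominates all others → no strictly dominant strategy.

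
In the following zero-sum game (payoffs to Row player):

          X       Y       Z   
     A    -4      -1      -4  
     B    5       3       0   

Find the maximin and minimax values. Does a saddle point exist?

Maximin = 0, Minimax = 0, Saddle: True

Work:
Row minimums: [-4, 0] → maximin = 0
Column maximums: [5, 3, 0] → minimax = 0
Saddle point exists! Game value = 0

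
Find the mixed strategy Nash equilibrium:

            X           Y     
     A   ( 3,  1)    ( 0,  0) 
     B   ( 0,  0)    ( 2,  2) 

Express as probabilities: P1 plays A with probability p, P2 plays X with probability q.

p = 0.6667, q = 0.4

Work:
Find probabilities that make opponent indifferent:
P2 chooses q to make P1 indifferent between A and B
P1 chooses p to make P2 indifferent between X and Y
Mixed NE: P1 plays (A: 0.6667, B: 0.3333), P2 plays (X: 0.4, Y: 0.6)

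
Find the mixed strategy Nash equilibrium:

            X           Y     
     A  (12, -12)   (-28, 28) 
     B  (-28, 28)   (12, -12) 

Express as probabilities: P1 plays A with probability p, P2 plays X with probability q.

p = 0.5, q = 0.5

Work:
Find probabilities that make opponent indifferent:
P2 chooses q to make P1 indifferent between A and B
P1 chooses p to make P2 indifferent between X and Y
Mixed NE: P1 plays (A: 0.5, B: 0.5), P2 plays (X: 0.5, Y: 0.5)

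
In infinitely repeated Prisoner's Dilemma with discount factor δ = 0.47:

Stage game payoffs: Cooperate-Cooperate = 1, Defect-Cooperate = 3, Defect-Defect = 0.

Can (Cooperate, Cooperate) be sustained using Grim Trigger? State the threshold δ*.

δ* = 0.6667; since δ = 0.47 < 0.6667, cooperation cannot be sustained

Work:
For Grim Trigger:
Cooperate forever: 1/(1-δ)
Defect then punished: 3 + 0·δ/(1-δ)
Need: 1/(1-δ) ≥ 3 + 0·δ/(1-δ)
Solving: δ ≥ (T-R)/(T-P) = (3-1)/(3-0) = 0.6667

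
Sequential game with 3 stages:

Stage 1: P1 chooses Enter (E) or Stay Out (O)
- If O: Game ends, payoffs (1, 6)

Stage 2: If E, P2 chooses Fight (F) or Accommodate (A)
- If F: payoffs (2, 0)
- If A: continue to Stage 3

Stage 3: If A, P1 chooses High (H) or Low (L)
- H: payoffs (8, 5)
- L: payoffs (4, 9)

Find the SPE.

SPE: (E, A, H); Outcome (8, 5)

Work:
Stage 3: P1 chooses H (8 vs 4)
Stage 2: P2: F->0, A->5 (anticipating H). Choose A
Stage 1: P1: O->1, E->8 (anticipating A, H). Choose E
SPE path: E -> A -> H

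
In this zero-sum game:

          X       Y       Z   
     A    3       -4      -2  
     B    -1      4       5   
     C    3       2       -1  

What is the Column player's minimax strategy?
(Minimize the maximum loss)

Column should play X, value = 3

Work:
Column player minimizes Row's maximum payoff:
Column X: max payoff to Row = 3
Column Y: max payoff to Row = 4
Column Z: max payoff to Row = 5
Minimum is 3, achieved by column X.
Minimax strategy: X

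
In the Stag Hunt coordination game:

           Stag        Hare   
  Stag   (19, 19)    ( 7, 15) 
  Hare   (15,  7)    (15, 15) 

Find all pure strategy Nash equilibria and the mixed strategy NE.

Pure NE: (Stag, Stag) and (Hare, Hare); Mixed NE: p = 0.6667, q = 0.6667

Work:
Check pure NE:
(Stag, Stag): (19, 19) - no unilateral deviation beneficial
(Hare, Hare): (15, 15) - no unilateral deviation beneficial
Mixed NE: P1 plays Stag with p = 0.6667, P2 plays Stag with q = 0.6667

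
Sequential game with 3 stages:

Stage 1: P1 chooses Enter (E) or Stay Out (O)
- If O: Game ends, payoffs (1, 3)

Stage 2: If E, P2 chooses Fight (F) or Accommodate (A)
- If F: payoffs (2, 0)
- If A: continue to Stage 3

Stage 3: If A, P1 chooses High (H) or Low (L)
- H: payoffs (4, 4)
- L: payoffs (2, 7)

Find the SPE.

SPE: (E, A, H); Outcome (4, 4)

Work:
Stage 3: P1 chooses H (4 vs 2)
Stage 2: P2: F->0, A->4 (anticipating H). Choose A
Stage 1: P1: O->1, E->4 (anticipating A, H). Choose E
SPE path: E -> A -> H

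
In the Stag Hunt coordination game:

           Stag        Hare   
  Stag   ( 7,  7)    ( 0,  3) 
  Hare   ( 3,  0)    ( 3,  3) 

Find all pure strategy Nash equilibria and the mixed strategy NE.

Pure NE: (Stag, Stag) and (Hare, Hare); Mixed NE: p = 0.4286, q = 0.4286

Work:
Check pure NE:
(Stag, Stag): (7, 7) - no unilateral deviation beneficial
(Hare, Hare): (3, 3) - no unilateral deviation beneficial
Mixed NE: P1 plays Stag with p = 0.4286, P2 plays Stag with q = 0.4286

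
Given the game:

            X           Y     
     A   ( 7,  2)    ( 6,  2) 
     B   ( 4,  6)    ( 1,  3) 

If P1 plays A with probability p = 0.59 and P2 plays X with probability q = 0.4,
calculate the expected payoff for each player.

E[P1] = 4.678, E[P2] = 2.902

Work:
E[P1] = p·q·π₁(A,X) + p·(1-q)·π₁(A,Y) + (1-p)·q·π₁(B,X) + (1-p)·(1-q)·π₁(B,Y)
= 0.59·0.4·7 + 0.59·0.6·6 + 0.41·0.4·4 + 0.41·0.6·1
= 4.678

E[P2] = 2.902 (similar calculation)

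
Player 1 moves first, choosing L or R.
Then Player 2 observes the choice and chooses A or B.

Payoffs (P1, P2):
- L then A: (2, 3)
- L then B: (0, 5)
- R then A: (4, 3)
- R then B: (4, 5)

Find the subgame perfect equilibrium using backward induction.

P1 plays R, P2 plays B after L and B after R; Payoff (4, 5)

Work:
Backward induction:
After L: P2 chooses B → P1 gets 0
After R: P2 chooses B → P1 gets 4
P1 chooses R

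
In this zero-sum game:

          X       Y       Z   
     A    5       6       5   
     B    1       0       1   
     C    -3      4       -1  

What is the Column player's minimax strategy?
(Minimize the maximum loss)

Column should play X or Z (all achieve the minimum), value = 5

Work:
Column player minimizes Row's maximum payoff:
Column X: max payoff to Row = 5
Column Y: max payoff to Row = 6
Column Z: max payoff to Row = 5
Minimum is 5, achieved by columns X, Z (tied).
Each of X or Z is a minimax strategy.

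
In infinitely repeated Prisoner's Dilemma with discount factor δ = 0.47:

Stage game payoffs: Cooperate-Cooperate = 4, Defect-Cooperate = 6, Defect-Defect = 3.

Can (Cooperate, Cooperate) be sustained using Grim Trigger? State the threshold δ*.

δ* = 0.6667; since δ = 0.47 < 0.6667, cooperation cannot be sustained

Work:
For Grim Trigger:
Cooperate forever: 4/(1-δ)
Defect then punished: 6 + 3·δ/(1-δ)
Need: 4/(1-δ) ≥ 6 + 3·δ/(1-δ)
Solving: δ ≥ (T-R)/(T-P) = (6-4)/(6-3) = 0.6667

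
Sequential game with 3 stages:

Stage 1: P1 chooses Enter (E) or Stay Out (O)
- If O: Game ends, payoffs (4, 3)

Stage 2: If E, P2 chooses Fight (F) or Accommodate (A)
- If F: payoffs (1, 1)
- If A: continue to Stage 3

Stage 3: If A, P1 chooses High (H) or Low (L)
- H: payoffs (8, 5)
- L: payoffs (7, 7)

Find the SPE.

SPE: (E, A, H); Outcome (8, 5)

Work:
Stage 3: P1 chooses H (8 vs 7)
Stage 2: P2: F->1, A->5 (anticipating H). Choose A
Stage 1: P1: O->4, E->8 (anticipating A, H). Choose E
SPE path: E -> A -> H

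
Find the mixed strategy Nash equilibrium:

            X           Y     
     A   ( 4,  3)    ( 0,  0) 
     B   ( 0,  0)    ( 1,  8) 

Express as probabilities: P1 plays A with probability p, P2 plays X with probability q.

p = 0.7273, q = 0.2

Work:
Find probabilities that make opponent indifferent:
P2 chooses q to make P1 indifferent between A and B
P1 chooses p to make P2 indifferent between X and Y
Mixed NE: P1 plays (A: 0.7273, B: 0.2727), P2 plays (X: 0.2, Y: 0.8)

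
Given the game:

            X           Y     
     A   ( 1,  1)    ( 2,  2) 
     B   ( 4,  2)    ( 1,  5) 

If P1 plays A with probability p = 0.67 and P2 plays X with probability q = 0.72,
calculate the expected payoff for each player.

E[P1] = 1.9004, E[P2] = 1.7948

Work:
E[P1] = p·q·π₁(A,X) + p·(1-q)·π₁(A,Y) + (1-p)·q·π₁(B,X) + (1-p)·(1-q)·π₁(B,Y)
= 0.67·0.72·1 + 0.67·0.28·2 + 0.33·0.72·4 + 0.33·0.28·1
= 1.9004

E[P2] = 1.7948 (similar calculation)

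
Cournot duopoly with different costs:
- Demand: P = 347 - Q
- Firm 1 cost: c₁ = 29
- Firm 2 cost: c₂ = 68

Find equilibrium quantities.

q₁* = 119.0, q₂* = 80.0

Work:
Reaction: q₁ = (347 - 29 - q₂)/2
Reaction: q₂ = (347 - 68 - q₁)/2
Solve simultaneously:
q₁* = (347 - 2×29 + 68)/3 = 119.0
q₂* = (347 - 2×68 + 29)/3 = 80.0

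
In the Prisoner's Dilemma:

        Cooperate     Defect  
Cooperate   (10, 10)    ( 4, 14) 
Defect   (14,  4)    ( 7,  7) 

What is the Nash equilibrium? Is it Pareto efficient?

(Defect, Defect) is NE; not Pareto efficient

Work:
Defect dominates Cooperate for both players:
If P2 cooperates: Defect (14) > Cooperate (10)
If P2 defects: Defect (7) > Cooperate (4)
NE: (Defect, Defect) with payoff (7, 7)
But (Cooperate, Cooperate) = (10, 10) Pareto dominates (7, 7)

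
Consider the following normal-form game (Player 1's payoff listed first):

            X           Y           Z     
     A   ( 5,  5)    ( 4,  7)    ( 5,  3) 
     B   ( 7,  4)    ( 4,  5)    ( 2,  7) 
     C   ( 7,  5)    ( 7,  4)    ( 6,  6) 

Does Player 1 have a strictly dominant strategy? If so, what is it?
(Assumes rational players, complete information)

No strictly dominant strategy exists for Player 1

Work:
A strategy strictly dominates another if it gives a strictly higher payoff against every opponent action. Compare each pair of P1's strategies column-by-column:
  A vs B: [5 vs 7, 4 vs 4, 5 vs 2] → A does not strictly dominate B (column X: 5 ≤ 7)
  A vs C: [5 vs 7, 4 vs 7, 5 vs 6] → A does not strictly dominate C (column X: 5 ≤ 7)
  B vs A: [7 vs 5, 4 vs 4, 2 vs 5] → B does not strictly dominate A (column Y: 4 ≤ 4)
  B vs C: [7 vs 7, 4 vs 7, 2 vs 6] → B does not strictly dominate C (column X: 7 ≤ 7)
  C vs A: [7 vs 5, 7 vs 4, 6 vs 5] → C strictly dominates A
  C vs B: [7 vs 7, 7 vs 4, 6 vs 2] → C does not strictly dominate B (column X: 7 ≤ 7)
No single strategy strictly dominates all others → no strictly dominant strategy.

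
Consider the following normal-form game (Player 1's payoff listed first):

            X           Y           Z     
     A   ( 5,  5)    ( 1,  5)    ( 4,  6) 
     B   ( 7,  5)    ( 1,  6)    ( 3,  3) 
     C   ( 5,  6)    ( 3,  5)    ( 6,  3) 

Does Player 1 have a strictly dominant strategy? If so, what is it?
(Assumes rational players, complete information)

No strictly dominant strategy exists for Player 1

Work:
A strategy strictly dominates another if it gives a strictly higher payoff against every opponent action. Compare each pair of P1's strategies column-by-column:
  A vs B: [5 vs 7, 1 vs 1, 4 vs 3] → A does not strictly dominate B (column X: 5 ≤ 7)
  A vs C: [5 vs 5, 1 vs 3, 4 vs 6] → A does not strictly dominate C (column X: 5 ≤ 5)
  B vs A: [7 vs 5, 1 vs 1, 3 vs 4] → B does not strictly dominate A (column Y: 1 ≤ 1)
  B vs C: [7 vs 5, 1 vs 3, 3 vs 6] → B does not strictly dominate C (column Y: 1 ≤ 3)
  C vs A: [5 vs 5, 3 vs 1, 6 vs 4] → C does not strictly dominate A (column X: 5 ≤ 5)
  C vs B: [5 vs 7, 3 vs 1, 6 vs 3] → C does not strictly dominate B (column X: 5 ≤ 7)
No single strategy strictly dominates all others → no strictly dominant strategy.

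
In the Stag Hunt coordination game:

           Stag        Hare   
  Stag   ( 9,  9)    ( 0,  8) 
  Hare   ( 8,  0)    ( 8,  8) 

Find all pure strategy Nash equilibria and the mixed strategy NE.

Pure NE: (Stag, Stag) and (Hare, Hare); Mixed NE: p = 0.8889, q = 0.8889

Work:
Check pure NE:
(Stag, Stag): (9, 9) - no unilateral deviation beneficial
(Hare, Hare): (8, 8) - no unilateral deviation beneficial
Mixed NE: P1 plays Stag with p = 0.8889, P2 plays Stag with q = 0.8889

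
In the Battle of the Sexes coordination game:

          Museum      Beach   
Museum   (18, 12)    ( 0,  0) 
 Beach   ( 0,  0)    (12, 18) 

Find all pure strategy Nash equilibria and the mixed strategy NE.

Pure NE: (Museum, Museum) and (Beach, Beach); Mixed NE: p = 0.6, q = 0.4

Work:
Check pure NE:
(Museum, Museum): (18, 12) - no unilateral deviation beneficial
(Beach, Beach): (12, 18) - no unilateral deviation beneficial
Mixed NE: P1 plays Museum with p = 0.6, P2 plays Museum with q = 0.4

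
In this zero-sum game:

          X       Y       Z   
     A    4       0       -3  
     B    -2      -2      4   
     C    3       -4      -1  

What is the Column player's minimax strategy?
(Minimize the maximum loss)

Column should play Y, value = 0

Work:
Column player minimizes Row's maximum payoff:
Column X: max payoff to Row = 4
Column Y: max payoff to Row = 0
Column Z: max payoff to Row = 4
Minimum is 0, achieved by column Y.
Minimax strategy: Y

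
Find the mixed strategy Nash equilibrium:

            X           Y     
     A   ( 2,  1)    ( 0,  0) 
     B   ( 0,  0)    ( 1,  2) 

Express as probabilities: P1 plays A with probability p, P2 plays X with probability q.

p = 0.6667, q = 0.3333

Work:
Find probabilities that make opponent indifferent:
P2 chooses q to make P1 indifferent between A and B
P1 chooses p to make P2 indifferent between X and Y
Mixed NE: P1 plays (A: 0.6667, B: 0.3333), P2 plays (X: 0.3333, Y: 0.6667)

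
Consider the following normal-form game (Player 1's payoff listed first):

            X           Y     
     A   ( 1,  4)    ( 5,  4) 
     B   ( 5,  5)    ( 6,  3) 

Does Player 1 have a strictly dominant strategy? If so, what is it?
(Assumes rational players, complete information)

Yes, Player 1's strictly dominant strategy is B

Work:
A strategy strictly dominates another if it gives a strictly higher payoff against every opponent action. Compare each pair of P1's strategies column-by-column:
  A vs B: [1 vs 5, 5 vs 6] → A does not strictly dominate B (column X: 1 ≤ 5)
  B vs A: [5 vs 1, 6 vs 5] → B strictly dominates A
B strictly dominates every other strategy → strictly dominant.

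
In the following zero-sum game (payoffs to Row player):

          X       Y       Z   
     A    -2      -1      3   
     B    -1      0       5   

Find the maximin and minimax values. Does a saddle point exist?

Maximin = -1, Minimax = -1, Saddle: True

Work:
Row minimums: [-2, -1] → maximin = -1
Column maximums: [-1, 0, 5] → minimax = -1
Saddle point exists! Game value = -1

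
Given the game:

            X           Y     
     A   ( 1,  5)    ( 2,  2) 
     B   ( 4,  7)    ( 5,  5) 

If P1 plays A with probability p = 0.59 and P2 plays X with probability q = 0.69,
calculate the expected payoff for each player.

E[P1] = 2.54, E[P2] = 5.0171

Work:
E[P1] = p·q·π₁(A,X) + p·(1-q)·π₁(A,Y) + (1-p)·q·π₁(B,X) + (1-p)·(1-q)·π₁(B,Y)
= 0.59·0.69·1 + 0.59·0.31·2 + 0.41·0.69·4 + 0.41·0.31·5
= 2.54

E[P2] = 5.0171 (similar calculation)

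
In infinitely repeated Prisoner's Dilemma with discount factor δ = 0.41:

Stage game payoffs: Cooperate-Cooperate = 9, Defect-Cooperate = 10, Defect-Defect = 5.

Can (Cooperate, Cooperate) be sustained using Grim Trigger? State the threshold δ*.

δ* = 0.2; since δ = 0.41 ≥ 0.2, cooperation can be sustained

Work:
For Grim Trigger:
Cooperate forever: 9/(1-δ)
Defect then punished: 10 + 5·δ/(1-δ)
Need: 9/(1-δ) ≥ 10 + 5·δ/(1-δ)
Solving: δ ≥ (T-R)/(T-P) = (10-9)/(10-5) = 0.2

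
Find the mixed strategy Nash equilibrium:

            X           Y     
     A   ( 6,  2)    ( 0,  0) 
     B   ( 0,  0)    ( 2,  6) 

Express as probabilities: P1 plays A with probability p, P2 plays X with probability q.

p = 0.75, q = 0.25

Work:
Find probabilities that make opponent indifferent:
P2 chooses q to make P1 indifferent between A and B
P1 chooses p to make P2 indifferent between X and Y
Mixed NE: P1 plays (A: 0.75, B: 0.25), P2 plays (X: 0.25, Y: 0.75)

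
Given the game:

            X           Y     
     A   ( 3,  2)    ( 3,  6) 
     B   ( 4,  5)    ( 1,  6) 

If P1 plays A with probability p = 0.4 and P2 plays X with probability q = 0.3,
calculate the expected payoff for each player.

E[P1] = 2.34, E[P2] = 5.34

Work:
E[P1] = p·q·π₁(A,X) + p·(1-q)·π₁(A,Y) + (1-p)·q·π₁(B,X) + (1-p)·(1-q)·π₁(B,Y)
= 0.4·0.3·3 + 0.4·0.7·3 + 0.6·0.3·4 + 0.6·0.7·1
= 2.34

E[P2] = 5.34 (similar calculation)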